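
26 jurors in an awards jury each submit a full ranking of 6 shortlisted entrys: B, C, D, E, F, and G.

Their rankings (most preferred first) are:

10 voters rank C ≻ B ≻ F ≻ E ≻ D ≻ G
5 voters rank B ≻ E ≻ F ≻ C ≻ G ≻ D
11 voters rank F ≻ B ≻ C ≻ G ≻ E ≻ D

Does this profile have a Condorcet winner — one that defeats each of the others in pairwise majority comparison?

Yes

Head-to-head results (26 voters total):
B vs C: B wins 16–10.
B vs D: B wins 26–0.
B vs E: B wins 26–0.
B vs F: B wins 15–11.
B vs G: B wins 26–0.
C vs D: C wins 26–0.
C vs E: C wins 21–5.
C vs F: F wins 16–10.
C vs G: C wins 26–0.
D vs E: E wins 26–0.
D vs F: F wins 26–0.
D vs G: G wins 16–10.
E vs F: F wins 21–5.
E vs G: E wins 15–11.
F vs G: F wins 26–0.
B beats each rival — C (16–10), D (26–0), E (26–0), F (15–11), G (26–0) — so B is the Condorcet winner.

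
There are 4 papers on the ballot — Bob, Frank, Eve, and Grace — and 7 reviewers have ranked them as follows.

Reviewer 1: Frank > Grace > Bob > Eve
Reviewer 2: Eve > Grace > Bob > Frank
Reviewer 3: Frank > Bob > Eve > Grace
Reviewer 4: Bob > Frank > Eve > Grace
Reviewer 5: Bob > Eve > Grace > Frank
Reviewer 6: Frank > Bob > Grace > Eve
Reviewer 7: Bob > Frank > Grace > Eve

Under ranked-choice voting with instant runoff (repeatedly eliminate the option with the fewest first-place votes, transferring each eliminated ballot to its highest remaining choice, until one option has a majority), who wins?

Round 1: Bob 3, Frank 3, Eve 1, Grace 0. Grace has the fewest and is eliminated.
Round 2: Bob 3, Frank 3, Eve 1. Eve has the fewest and is eliminated.
Round 3: Bob 4, Frank 3. Bob has a majority.

Bob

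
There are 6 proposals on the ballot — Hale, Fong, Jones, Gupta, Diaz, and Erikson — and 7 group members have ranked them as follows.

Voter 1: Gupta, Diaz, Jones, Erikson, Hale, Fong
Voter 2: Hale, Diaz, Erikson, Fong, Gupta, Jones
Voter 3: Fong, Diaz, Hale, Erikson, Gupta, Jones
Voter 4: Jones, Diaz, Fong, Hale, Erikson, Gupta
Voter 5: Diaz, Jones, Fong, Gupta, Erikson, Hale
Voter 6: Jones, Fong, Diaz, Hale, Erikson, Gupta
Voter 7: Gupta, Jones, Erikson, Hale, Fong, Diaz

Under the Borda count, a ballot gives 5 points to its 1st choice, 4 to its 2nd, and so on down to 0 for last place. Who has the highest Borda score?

Diaz

Borda scores:
  Hale: 1 + 5 + 3 + 2 + 0 + 2 + 2 = 15
  Fong: 0 + 2 + 5 + 3 + 3 + 4 + 1 = 18
  Jones: 3 + 0 + 0 + 5 + 4 + 5 + 4 = 21
  Gupta: 5 + 1 + 1 + 0 + 2 + 0 + 5 = 14
  Diaz: 4 + 4 + 4 + 4 + 5 + 3 + 0 = 24
  Erikson: 2 + 3 + 2 + 1 + 1 + 1 + 3 = 13
Diaz has the highest total.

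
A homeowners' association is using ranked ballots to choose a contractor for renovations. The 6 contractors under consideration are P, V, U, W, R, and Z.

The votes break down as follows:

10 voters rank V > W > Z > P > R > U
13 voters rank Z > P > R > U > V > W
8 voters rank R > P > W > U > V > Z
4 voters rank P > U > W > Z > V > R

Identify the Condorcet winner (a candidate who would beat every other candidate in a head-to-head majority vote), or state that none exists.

Head-to-head results (35 voters total):
P vs V: P wins 25–10.
P vs U: P wins 35–0.
P vs W: P wins 25–10.
P vs R: P wins 27–8.
P vs Z: Z wins 23–12.
V vs U: U wins 25–10.
V vs W: V wins 23–12.
V vs R: R wins 21–14.
V vs Z: V wins 18–17.
U vs W: W wins 18–17.
U vs R: R wins 31–4.
U vs Z: Z wins 23–12.
W vs R: R wins 21–14.
W vs Z: W wins 22–13.
R vs Z: Z wins 27–8.
No candidate beats all others: P beats V beats Z beats P, a majority cycle.

No Condorcet winner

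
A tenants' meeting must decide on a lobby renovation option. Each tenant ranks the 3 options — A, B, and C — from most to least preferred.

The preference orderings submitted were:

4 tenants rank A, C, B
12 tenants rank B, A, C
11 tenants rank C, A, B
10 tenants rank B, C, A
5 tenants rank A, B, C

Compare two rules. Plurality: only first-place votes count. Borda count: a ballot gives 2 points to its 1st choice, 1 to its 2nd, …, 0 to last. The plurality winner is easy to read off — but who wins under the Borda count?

B

Plurality first-place counts: A 9, B 22, C 11 → B.
Borda totals: A 41, B 49, C 36 → B.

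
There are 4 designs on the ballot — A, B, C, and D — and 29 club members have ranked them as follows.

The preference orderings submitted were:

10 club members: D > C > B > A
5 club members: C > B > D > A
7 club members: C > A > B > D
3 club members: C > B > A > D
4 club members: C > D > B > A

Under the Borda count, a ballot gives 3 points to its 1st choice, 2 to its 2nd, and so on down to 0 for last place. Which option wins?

Borda scores:
  A: 10·0 + 5·0 + 7·2 + 3·1 + 4·0 = 17
  B: 10·1 + 5·2 + 7·1 + 3·2 + 4·1 = 37
  C: 10·2 + 5·3 + 7·3 + 3·3 + 4·3 = 77
  D: 10·3 + 5·1 + 7·0 + 3·0 + 4·2 = 43
C has the highest total.

C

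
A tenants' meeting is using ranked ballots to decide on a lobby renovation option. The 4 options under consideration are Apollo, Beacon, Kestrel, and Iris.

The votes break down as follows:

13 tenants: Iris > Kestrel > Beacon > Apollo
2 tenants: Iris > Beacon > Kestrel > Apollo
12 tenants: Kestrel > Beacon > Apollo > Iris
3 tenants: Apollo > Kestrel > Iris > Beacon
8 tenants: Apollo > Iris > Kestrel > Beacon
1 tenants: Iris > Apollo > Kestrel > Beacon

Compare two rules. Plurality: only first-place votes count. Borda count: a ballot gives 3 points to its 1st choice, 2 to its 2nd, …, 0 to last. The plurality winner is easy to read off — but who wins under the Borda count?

Plurality first-place counts: Apollo 11, Beacon 0, Kestrel 12, Iris 16 → Iris.
Borda totals: Apollo 47, Beacon 41, Kestrel 79, Iris 67 → Kestrel.

Kestrel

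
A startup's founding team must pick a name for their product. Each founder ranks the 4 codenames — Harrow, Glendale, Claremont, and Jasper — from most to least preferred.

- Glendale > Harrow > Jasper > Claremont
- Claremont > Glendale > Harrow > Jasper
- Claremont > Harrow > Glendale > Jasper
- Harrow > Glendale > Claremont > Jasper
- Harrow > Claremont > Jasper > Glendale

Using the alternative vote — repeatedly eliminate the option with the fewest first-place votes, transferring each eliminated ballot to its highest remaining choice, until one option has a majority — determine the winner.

Harrow

Round 1: Harrow 2, Claremont 2, Glendale 1, Jasper 0. Jasper has the fewest and is eliminated.
Round 2: Harrow 2, Claremont 2, Glendale 1. Glendale has the fewest and is eliminated.
Round 3: Harrow 3, Claremont 2. Harrow has a majority.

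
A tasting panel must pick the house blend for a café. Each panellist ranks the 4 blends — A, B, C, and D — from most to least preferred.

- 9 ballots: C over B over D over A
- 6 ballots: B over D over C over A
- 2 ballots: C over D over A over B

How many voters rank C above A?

17

Ballots ranking C above A: 9+6+2 = 17.
Ballots ranking A above C: 0.
So 17 of 17 voters prefer C to A.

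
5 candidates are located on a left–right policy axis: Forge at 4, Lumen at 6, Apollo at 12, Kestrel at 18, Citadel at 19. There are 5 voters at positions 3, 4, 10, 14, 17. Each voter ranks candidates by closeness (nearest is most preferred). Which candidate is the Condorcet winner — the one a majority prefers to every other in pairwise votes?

Apollo

With single-peaked preferences on a line, the Condorcet winner is the candidate closest to the median voter.
The median voter (position 10) is closest to Apollo at 12.
Check: Apollo vs Citadel — voters closer to Apollo: 4 of 5.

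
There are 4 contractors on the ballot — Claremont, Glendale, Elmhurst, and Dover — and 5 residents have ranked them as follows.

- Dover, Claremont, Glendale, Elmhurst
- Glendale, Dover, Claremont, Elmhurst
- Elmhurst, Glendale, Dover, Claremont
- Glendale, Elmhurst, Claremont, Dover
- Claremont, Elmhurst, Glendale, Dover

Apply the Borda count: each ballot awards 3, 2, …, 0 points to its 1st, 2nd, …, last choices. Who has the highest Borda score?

Borda scores:
  Claremont: 2 + 1 + 0 + 1 + 3 = 7
  Glendale: 1 + 3 + 2 + 3 + 1 = 10
  Elmhurst: 0 + 0 + 3 + 2 + 2 = 7
  Dover: 3 + 2 + 1 + 0 + 0 = 6
Glendale has the highest total.

Glendale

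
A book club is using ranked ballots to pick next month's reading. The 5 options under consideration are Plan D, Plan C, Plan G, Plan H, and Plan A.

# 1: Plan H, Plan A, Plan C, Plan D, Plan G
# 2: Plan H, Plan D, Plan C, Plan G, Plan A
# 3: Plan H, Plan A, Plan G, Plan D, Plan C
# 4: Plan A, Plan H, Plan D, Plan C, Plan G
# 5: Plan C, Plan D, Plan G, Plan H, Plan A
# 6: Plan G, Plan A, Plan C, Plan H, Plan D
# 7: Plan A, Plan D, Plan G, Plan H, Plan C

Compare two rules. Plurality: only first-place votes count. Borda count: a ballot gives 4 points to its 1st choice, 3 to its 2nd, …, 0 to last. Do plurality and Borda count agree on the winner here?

Yes

Plurality first-place counts: Plan D 0, Plan C 1, Plan G 1, Plan H 3, Plan A 2 → Plan H.
Borda totals: Plan D 13, Plan C 11, Plan G 11, Plan H 18, Plan A 17 → Plan H.
The two rules agree on Plan H.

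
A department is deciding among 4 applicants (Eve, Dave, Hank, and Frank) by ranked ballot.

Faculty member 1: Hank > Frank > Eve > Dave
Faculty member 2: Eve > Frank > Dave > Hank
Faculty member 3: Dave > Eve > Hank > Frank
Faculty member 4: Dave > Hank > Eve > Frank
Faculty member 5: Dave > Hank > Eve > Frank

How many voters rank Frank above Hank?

1

Ballots ranking Frank above Hank: 1.
Ballots ranking Hank above Frank: 4.
So 1 of 5 voters prefer Frank to Hank.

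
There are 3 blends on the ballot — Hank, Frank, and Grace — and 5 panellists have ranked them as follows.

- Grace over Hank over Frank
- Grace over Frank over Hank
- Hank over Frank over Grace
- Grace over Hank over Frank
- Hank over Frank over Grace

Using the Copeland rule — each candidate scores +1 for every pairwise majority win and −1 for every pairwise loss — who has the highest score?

Grace

Pairwise results:
  Hank vs Frank: Hank wins 4–1.
  Hank vs Grace: Grace wins 3–2.
  Frank vs Grace: Grace wins 3–2.
Copeland scores (wins − losses):
  Hank: 1 − 1 = 0
  Frank: 0 − 2 = -2
  Grace: 2 − 0 = 2
Grace has the best Copeland score.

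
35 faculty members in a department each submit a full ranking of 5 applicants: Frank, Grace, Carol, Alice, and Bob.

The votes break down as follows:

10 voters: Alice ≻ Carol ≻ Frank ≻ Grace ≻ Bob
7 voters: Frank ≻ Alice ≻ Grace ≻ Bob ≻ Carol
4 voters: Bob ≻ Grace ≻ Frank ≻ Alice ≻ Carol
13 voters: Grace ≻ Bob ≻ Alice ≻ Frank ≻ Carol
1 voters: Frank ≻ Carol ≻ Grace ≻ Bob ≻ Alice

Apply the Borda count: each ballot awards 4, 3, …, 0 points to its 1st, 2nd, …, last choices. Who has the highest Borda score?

Alice

Borda scores:
  Frank: 10·2 + 7·4 + 4·2 + 13·1 + 4 = 73
  Grace: 10·1 + 7·2 + 4·3 + 13·4 + 2 = 90
  Carol: 10·3 + 7·0 + 4·0 + 13·0 + 3 = 33
  Alice: 10·4 + 7·3 + 4·1 + 13·2 + 0 = 91
  Bob: 10·0 + 7·1 + 4·4 + 13·3 + 1 = 63
Alice has the highest total.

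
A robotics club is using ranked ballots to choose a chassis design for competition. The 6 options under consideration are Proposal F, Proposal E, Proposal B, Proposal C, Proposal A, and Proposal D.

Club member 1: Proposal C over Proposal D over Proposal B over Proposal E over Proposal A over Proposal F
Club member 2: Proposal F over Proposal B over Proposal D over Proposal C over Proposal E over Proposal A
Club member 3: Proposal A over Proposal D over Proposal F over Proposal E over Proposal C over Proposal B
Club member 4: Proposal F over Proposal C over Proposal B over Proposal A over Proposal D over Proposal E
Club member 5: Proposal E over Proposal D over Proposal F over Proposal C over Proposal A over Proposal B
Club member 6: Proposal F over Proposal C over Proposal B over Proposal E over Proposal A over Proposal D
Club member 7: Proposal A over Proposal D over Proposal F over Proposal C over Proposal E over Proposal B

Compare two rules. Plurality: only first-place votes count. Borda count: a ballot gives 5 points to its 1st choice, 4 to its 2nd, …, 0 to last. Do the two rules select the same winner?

Yes

Plurality first-place counts: Proposal F 3, Proposal E 1, Proposal B 0, Proposal C 1, Proposal A 2, Proposal D 0 → Proposal F.
Borda totals: Proposal F 24, Proposal E 13, Proposal B 13, Proposal C 20, Proposal A 15, Proposal D 20 → Proposal F.
The two rules agree on Proposal F.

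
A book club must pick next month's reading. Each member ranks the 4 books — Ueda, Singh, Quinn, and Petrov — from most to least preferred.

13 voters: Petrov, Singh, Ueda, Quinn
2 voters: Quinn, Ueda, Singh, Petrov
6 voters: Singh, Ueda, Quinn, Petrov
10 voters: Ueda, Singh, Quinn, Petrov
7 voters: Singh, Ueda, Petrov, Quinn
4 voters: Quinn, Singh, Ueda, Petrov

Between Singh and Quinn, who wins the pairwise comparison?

Ballots ranking Singh above Quinn: 13+6+10+7 = 36.
Ballots ranking Quinn above Singh: 2+4 = 6.
Singh wins the head-to-head, 36–6.

Singh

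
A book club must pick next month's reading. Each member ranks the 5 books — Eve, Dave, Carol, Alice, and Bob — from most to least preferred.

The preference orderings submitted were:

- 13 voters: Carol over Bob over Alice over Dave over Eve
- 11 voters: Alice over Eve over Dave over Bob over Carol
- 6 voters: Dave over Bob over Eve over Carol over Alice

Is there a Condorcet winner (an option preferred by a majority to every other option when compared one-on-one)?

Head-to-head results (30 voters total):
Eve vs Dave: Dave wins 19–11.
Eve vs Carol: Eve wins 17–13.
Eve vs Alice: Alice wins 24–6.
Eve vs Bob: Bob wins 19–11.
Dave vs Carol: Dave wins 17–13.
Dave vs Alice: Alice wins 24–6.
Dave vs Bob: Dave wins 17–13.
Carol vs Alice: Carol wins 19–11.
Carol vs Bob: Bob wins 17–13.
Alice vs Bob: Bob wins 19–11.
No candidate beats all others: Eve beats Carol beats Alice beats Eve, a majority cycle.

No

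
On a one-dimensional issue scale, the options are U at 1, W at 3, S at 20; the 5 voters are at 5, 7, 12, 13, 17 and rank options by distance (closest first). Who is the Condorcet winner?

S

With single-peaked preferences on a line, the Condorcet winner is the candidate closest to the median voter.
The median voter (position 12) is closest to S at 20.
Check: S vs U — voters closer to S: 3 of 5.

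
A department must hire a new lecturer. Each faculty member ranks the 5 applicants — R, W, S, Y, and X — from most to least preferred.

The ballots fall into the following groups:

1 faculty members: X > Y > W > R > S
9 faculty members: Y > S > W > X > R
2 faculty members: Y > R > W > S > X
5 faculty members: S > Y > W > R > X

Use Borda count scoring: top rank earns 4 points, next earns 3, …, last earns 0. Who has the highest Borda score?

Y

Borda scores:
  R: 1 + 9·0 + 2·3 + 5·1 = 12
  W: 2 + 9·2 + 2·2 + 5·2 = 34
  S: 0 + 9·3 + 2·1 + 5·4 = 49
  Y: 3 + 9·4 + 2·4 + 5·3 = 62
  X: 4 + 9·1 + 2·0 + 5·0 = 13
Y has the highest total.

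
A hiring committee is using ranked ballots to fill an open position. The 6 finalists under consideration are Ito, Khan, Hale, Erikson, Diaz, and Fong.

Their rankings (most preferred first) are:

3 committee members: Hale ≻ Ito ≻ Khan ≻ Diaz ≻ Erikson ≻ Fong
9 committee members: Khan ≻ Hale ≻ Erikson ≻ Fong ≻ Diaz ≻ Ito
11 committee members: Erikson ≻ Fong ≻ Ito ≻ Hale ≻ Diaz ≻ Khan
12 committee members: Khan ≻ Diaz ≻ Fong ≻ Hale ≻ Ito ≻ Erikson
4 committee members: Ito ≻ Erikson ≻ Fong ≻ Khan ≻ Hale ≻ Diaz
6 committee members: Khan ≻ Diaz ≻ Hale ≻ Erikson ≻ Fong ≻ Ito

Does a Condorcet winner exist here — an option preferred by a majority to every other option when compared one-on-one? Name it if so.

Head-to-head results (45 voters total):
Ito vs Khan: Khan wins 27–18.
Ito vs Hale: Hale wins 30–15.
Ito vs Erikson: Erikson wins 26–19.
Ito vs Diaz: Diaz wins 27–18.
Ito vs Fong: Fong wins 38–7.
Khan vs Hale: Khan wins 31–14.
Khan vs Erikson: Khan wins 30–15.
Khan vs Diaz: Khan wins 34–11.
Khan vs Fong: Khan wins 30–15.
Hale vs Erikson: Hale wins 30–15.
Hale vs Diaz: Hale wins 27–18.
Hale vs Fong: Fong wins 27–18.
Erikson vs Diaz: Erikson wins 24–21.
Erikson vs Fong: Erikson wins 33–12.
Diaz vs Fong: Fong wins 24–21.
Khan beats each rival — Ito (27–18), Hale (31–14), Erikson (30–15), Diaz (34–11), Fong (30–15) — so Khan is the Condorcet winner.

Khan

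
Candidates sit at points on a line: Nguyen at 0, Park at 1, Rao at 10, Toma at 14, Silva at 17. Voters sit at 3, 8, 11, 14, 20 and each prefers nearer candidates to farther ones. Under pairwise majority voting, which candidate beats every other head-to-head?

With single-peaked preferences on a line, the Condorcet winner is the candidate closest to the median voter.
The median voter (position 11) is closest to Rao at 10.
Check: Rao vs Silva — voters closer to Rao: 3 of 5.

Rao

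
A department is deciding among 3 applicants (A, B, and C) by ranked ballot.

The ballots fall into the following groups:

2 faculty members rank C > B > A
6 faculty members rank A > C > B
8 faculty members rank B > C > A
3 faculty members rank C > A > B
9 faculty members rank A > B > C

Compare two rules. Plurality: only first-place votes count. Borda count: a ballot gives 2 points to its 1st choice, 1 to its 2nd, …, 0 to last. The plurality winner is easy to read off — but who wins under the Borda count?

A

Plurality first-place counts: A 15, B 8, C 5 → A.
Borda totals: A 33, B 27, C 24 → A.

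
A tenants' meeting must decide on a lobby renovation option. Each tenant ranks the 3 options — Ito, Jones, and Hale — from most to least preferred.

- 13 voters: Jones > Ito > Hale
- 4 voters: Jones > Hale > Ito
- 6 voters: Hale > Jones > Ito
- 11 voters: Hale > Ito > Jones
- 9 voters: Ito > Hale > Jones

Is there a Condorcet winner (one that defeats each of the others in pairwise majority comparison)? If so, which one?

Head-to-head results (43 voters total):
Ito vs Jones: Jones wins 23–20.
Ito vs Hale: Ito wins 22–21.
Jones vs Hale: Hale wins 26–17.
No candidate beats all others: Ito beats Hale beats Jones beats Ito, a majority cycle.

There is no Condorcet winner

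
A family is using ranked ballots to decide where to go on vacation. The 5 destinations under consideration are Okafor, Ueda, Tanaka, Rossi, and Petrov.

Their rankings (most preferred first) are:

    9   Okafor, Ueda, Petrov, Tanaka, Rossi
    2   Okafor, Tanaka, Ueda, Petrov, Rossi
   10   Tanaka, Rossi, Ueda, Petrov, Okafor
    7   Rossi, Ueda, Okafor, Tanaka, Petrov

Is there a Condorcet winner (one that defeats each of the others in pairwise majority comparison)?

Head-to-head results (28 voters total):
Okafor vs Ueda: Ueda wins 17–11.
Okafor vs Tanaka: Okafor wins 18–10.
Okafor vs Rossi: Rossi wins 17–11.
Okafor vs Petrov: Okafor wins 18–10.
Ueda vs Tanaka: Ueda wins 16–12.
Ueda vs Rossi: Rossi wins 17–11.
Ueda vs Petrov: Ueda wins 28–0.
Tanaka vs Rossi: Tanaka wins 21–7.
Tanaka vs Petrov: Tanaka wins 19–9.
Rossi vs Petrov: Rossi wins 17–11.
No candidate beats all others: Okafor beats Tanaka beats Rossi beats Okafor, a majority cycle.

No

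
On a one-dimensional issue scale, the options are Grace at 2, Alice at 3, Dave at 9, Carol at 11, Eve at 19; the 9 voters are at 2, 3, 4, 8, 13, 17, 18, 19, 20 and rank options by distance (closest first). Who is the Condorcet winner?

Carol

With single-peaked preferences on a line, the Condorcet winner is the candidate closest to the median voter.
The median voter (position 13) is closest to Carol at 11.
Check: Carol vs Alice — voters closer to Carol: 6 of 9.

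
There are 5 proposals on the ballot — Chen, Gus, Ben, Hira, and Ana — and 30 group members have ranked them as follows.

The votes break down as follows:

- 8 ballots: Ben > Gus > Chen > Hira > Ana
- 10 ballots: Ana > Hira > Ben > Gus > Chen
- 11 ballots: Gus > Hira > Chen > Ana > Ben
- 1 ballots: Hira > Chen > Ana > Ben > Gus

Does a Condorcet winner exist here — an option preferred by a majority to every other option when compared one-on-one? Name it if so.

Head-to-head results (30 voters total):
Chen vs Gus: Gus wins 29–1.
Chen vs Ben: Ben wins 18–12.
Chen vs Hira: Hira wins 22–8.
Chen vs Ana: Chen wins 20–10.
Gus vs Ben: Ben wins 19–11.
Gus vs Hira: Gus wins 19–11.
Gus vs Ana: Gus wins 19–11.
Ben vs Hira: Hira wins 22–8.
Ben vs Ana: Ana wins 22–8.
Hira vs Ana: Hira wins 20–10.
No candidate beats all others: Chen beats Ana beats Ben beats Chen, a majority cycle.

None — there is no Condorcet winner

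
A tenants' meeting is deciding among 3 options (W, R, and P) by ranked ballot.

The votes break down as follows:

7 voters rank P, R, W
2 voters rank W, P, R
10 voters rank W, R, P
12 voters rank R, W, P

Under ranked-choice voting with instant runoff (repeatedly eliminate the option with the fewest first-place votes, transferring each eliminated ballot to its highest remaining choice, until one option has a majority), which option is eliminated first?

Round 1: W 12, R 12, P 7. P has the fewest and is eliminated.
Round 2: R 19, W 12. R has a majority.

P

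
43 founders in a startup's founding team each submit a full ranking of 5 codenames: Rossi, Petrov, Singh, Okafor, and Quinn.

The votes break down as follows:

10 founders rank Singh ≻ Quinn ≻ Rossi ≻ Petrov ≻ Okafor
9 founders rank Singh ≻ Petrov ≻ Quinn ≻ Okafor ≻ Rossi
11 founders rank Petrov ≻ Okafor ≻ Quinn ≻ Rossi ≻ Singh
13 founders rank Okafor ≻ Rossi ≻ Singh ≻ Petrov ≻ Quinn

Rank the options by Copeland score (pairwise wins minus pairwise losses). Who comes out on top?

Pairwise results:
  Rossi vs Petrov: Rossi wins 23–20.
  Rossi vs Singh: Rossi wins 24–19.
  Rossi vs Okafor: Okafor wins 33–10.
  Rossi vs Quinn: Quinn wins 30–13.
  Petrov vs Singh: Singh wins 32–11.
  Petrov vs Okafor: Petrov wins 30–13.
  Petrov vs Quinn: Petrov wins 33–10.
  Singh vs Okafor: Okafor wins 24–19.
  Singh vs Quinn: Singh wins 32–11.
  Okafor vs Quinn: Okafor wins 24–19.
Copeland scores (wins − losses):
  Rossi: 2 − 2 = 0
  Petrov: 2 − 2 = 0
  Singh: 2 − 2 = 0
  Okafor: 3 − 1 = 2
  Quinn: 1 − 3 = -2
Okafor has the best Copeland score.

Okafor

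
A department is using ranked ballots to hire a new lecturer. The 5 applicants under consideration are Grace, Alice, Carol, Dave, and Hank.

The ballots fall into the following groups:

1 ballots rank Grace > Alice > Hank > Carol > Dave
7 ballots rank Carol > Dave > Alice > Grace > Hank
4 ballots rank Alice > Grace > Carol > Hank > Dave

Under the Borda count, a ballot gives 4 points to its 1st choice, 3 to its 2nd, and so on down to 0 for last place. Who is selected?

Carol

Borda scores:
  Grace: 4 + 7·1 + 4·3 = 23
  Alice: 3 + 7·2 + 4·4 = 33
  Carol: 1 + 7·4 + 4·2 = 37
  Dave: 0 + 7·3 + 4·0 = 21
  Hank: 2 + 7·0 + 4·1 = 6
Carol has the highest total.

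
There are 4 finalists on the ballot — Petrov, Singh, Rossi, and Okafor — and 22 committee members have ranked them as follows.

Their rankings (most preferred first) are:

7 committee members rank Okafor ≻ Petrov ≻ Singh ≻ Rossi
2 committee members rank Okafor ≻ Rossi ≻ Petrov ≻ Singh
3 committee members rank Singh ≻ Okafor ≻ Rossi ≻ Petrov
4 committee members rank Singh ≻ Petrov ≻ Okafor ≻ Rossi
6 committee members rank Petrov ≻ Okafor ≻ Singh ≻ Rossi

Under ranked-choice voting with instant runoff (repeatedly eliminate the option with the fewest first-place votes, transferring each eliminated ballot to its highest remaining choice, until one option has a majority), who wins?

Okafor

Round 1: Okafor 9, Singh 7, Petrov 6, Rossi 0. Rossi has the fewest and is eliminated.
Round 2: Okafor 9, Singh 7, Petrov 6. Petrov has the fewest and is eliminated.
Round 3: Okafor 15, Singh 7. Okafor has a majority.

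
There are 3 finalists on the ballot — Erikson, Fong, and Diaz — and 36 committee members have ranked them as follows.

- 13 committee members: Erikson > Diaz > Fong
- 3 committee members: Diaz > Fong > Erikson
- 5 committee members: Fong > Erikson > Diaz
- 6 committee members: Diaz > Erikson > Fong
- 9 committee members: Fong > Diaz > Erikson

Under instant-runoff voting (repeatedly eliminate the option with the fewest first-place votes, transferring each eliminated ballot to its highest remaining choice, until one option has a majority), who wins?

Round 1: Fong 14, Erikson 13, Diaz 9. Diaz has the fewest and is eliminated.
Round 2: Erikson 19, Fong 17. Erikson has a majority.

Erikson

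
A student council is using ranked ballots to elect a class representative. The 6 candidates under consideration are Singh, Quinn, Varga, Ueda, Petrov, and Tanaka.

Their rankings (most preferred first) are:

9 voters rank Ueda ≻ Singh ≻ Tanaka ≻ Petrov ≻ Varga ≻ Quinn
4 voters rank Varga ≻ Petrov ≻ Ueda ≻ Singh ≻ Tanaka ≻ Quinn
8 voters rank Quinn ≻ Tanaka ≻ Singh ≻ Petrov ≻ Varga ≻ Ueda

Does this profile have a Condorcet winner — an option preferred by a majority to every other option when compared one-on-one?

Head-to-head results (21 voters total):
Singh vs Quinn: Singh wins 13–8.
Singh vs Varga: Singh wins 17–4.
Singh vs Ueda: Ueda wins 13–8.
Singh vs Petrov: Singh wins 17–4.
Singh vs Tanaka: Singh wins 13–8.
Quinn vs Varga: Varga wins 13–8.
Quinn vs Ueda: Ueda wins 13–8.
Quinn vs Petrov: Petrov wins 13–8.
Quinn vs Tanaka: Tanaka wins 13–8.
Varga vs Ueda: Varga wins 12–9.
Varga vs Petrov: Petrov wins 17–4.
Varga vs Tanaka: Tanaka wins 17–4.
Ueda vs Petrov: Petrov wins 12–9.
Ueda vs Tanaka: Ueda wins 13–8.
Petrov vs Tanaka: Tanaka wins 17–4.
No candidate beats all others: Singh beats Varga beats Ueda beats Singh, a majority cycle.

No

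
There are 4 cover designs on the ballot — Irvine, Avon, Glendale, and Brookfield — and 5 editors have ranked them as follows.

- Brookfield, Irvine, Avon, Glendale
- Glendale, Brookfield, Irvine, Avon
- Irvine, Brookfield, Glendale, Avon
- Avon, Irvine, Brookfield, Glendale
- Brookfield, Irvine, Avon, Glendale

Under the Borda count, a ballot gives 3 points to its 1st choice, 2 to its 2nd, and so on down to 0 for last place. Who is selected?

Borda scores:
  Irvine: 2 + 1 + 3 + 2 + 2 = 10
  Avon: 1 + 0 + 0 + 3 + 1 = 5
  Glendale: 0 + 3 + 1 + 0 + 0 = 4
  Brookfield: 3 + 2 + 2 + 1 + 3 = 11
Brookfield has the highest total.

Brookfield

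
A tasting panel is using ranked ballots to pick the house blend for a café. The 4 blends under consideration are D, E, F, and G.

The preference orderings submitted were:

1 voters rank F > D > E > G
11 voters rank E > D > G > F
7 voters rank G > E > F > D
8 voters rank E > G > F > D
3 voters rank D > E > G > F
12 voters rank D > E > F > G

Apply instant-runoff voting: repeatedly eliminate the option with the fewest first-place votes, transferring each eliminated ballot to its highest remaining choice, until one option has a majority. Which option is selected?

Round 1: E 19, D 15, G 7, F 1. F has the fewest and is eliminated.
Round 2: E 19, D 16, G 7. G has the fewest and is eliminated.
Round 3: E 26, D 16. E has a majority.

E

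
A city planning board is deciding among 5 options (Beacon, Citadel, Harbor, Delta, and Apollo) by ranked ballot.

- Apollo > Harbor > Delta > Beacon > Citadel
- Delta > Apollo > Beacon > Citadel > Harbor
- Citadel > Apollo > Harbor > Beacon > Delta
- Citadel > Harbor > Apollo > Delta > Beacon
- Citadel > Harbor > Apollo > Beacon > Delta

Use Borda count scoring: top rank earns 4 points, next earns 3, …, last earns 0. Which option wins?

Apollo

Borda scores:
  Beacon: 1 + 2 + 1 + 0 + 1 = 5
  Citadel: 0 + 1 + 4 + 4 + 4 = 13
  Harbor: 3 + 0 + 2 + 3 + 3 = 11
  Delta: 2 + 4 + 0 + 1 + 0 = 7
  Apollo: 4 + 3 + 3 + 2 + 2 = 14
Apollo has the highest total.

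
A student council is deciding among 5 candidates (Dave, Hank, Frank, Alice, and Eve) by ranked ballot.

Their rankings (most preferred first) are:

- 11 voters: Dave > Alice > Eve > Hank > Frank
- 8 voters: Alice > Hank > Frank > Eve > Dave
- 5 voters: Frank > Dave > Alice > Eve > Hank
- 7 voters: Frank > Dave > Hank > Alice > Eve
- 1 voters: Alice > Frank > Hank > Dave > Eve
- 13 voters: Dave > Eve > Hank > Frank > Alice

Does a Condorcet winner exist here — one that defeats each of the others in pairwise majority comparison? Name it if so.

Head-to-head results (45 voters total):
Dave vs Hank: Dave wins 36–9.
Dave vs Frank: Dave wins 24–21.
Dave vs Alice: Dave wins 36–9.
Dave vs Eve: Dave wins 37–8.
Hank vs Frank: Hank wins 32–13.
Hank vs Alice: Alice wins 25–20.
Hank vs Eve: Eve wins 29–16.
Frank vs Alice: Frank wins 25–20.
Frank vs Eve: Eve wins 24–21.
Alice vs Eve: Alice wins 32–13.
Dave beats each rival — Hank (36–9), Frank (24–21), Alice (36–9), Eve (37–8) — so Dave is the Condorcet winner.

Dave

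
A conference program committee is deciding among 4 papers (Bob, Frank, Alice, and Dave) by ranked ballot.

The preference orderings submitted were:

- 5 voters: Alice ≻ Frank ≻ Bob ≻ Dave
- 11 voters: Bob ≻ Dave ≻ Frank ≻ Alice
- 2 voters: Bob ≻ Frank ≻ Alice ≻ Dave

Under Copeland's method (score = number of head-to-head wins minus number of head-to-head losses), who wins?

Pairwise results:
  Bob vs Frank: Bob wins 13–5.
  Bob vs Alice: Bob wins 13–5.
  Bob vs Dave: Bob wins 18–0.
  Frank vs Alice: Frank wins 13–5.
  Frank vs Dave: Dave wins 11–7.
  Alice vs Dave: Dave wins 11–7.
Copeland scores (wins − losses):
  Bob: 3 − 0 = 3
  Frank: 1 − 2 = -1
  Alice: 0 − 3 = -3
  Dave: 2 − 1 = 1
Bob has the best Copeland score.

Bob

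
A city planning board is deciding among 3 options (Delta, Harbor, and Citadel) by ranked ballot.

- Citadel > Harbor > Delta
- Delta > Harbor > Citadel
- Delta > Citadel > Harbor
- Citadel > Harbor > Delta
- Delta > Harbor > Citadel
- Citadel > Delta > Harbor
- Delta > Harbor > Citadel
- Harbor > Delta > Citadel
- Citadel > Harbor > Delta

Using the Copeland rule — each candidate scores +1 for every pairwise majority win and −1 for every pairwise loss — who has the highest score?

Delta

Pairwise results:
  Delta vs Harbor: Delta wins 5–4.
  Delta vs Citadel: Delta wins 5–4.
  Harbor vs Citadel: Citadel wins 5–4.
Copeland scores (wins − losses):
  Delta: 2 − 0 = 2
  Harbor: 0 − 2 = -2
  Citadel: 1 − 1 = 0
Delta has the best Copeland score.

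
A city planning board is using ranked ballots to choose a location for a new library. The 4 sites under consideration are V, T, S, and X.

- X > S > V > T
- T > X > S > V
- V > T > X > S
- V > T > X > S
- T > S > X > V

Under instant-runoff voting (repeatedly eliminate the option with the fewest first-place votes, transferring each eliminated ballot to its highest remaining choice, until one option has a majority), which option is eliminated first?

Round 1: V 2, T 2, X 1, S 0. S has the fewest and is eliminated.
Round 2: V 2, T 2, X 1. X has the fewest and is eliminated.
Round 3: V 3, T 2. V has a majority.

S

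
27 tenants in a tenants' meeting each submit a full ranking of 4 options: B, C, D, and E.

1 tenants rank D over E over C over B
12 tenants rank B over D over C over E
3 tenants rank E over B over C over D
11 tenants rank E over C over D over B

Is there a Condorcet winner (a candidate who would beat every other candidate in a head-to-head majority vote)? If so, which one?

E

Head-to-head results (27 voters total):
B vs C: B wins 15–12.
B vs D: B wins 15–12.
B vs E: E wins 15–12.
C vs D: C wins 14–13.
C vs E: E wins 15–12.
D vs E: E wins 14–13.
E beats each rival — B (15–12), C (15–12), D (14–13) — so E is the Condorcet winner.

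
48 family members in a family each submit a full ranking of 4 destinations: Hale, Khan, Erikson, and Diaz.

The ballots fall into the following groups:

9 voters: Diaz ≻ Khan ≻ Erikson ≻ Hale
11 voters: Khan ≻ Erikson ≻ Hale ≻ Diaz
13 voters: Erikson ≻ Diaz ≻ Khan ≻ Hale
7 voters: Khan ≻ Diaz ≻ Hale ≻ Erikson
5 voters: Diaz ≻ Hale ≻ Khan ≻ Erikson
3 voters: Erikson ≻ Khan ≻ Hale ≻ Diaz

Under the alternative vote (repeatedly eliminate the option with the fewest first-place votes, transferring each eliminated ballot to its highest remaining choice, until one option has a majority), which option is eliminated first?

Hale

Round 1: Khan 18, Erikson 16, Diaz 14, Hale 0. Hale has the fewest and is eliminated.
Round 2: Khan 18, Erikson 16, Diaz 14. Diaz has the fewest and is eliminated.
Round 3: Khan 32, Erikson 16. Khan has a majority.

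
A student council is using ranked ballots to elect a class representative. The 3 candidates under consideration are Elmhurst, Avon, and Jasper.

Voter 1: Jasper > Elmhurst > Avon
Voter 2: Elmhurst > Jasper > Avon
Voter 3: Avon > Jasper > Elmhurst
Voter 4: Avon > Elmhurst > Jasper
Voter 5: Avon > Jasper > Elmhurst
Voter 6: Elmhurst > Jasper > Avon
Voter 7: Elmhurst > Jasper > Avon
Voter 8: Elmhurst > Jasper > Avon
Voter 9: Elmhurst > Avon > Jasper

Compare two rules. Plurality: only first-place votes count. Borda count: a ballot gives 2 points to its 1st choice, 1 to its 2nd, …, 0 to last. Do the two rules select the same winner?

Yes

Plurality first-place counts: Elmhurst 5, Avon 3, Jasper 1 → Elmhurst.
Borda totals: Elmhurst 12, Avon 7, Jasper 8 → Elmhurst.
The two rules agree on Elmhurst.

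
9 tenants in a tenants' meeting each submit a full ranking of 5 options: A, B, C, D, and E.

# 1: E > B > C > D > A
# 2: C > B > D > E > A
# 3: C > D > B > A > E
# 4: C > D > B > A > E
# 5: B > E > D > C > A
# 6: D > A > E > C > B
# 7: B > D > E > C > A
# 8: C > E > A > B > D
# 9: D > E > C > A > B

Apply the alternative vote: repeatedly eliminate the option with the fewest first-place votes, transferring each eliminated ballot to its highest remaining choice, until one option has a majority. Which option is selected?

C

Round 1: C 4, B 2, D 2, E 1, A 0. A has the fewest and is eliminated.
Round 2: C 4, B 2, D 2, E 1. E has the fewest and is eliminated.
Round 3: C 4, B 3, D 2. D has the fewest and is eliminated.
Round 4: C 6, B 3. C has a majority.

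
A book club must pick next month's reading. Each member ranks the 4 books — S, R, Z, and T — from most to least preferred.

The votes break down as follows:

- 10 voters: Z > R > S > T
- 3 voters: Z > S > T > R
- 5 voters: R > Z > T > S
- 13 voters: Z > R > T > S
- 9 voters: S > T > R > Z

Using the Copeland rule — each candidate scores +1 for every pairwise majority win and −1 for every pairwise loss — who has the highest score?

Z

Pairwise results:
  S vs R: R wins 28–12.
  S vs Z: Z wins 31–9.
  S vs T: S wins 22–18.
  R vs Z: Z wins 26–14.
  R vs T: R wins 28–12.
  Z vs T: Z wins 31–9.
Copeland scores (wins − losses):
  S: 1 − 2 = -1
  R: 2 − 1 = 1
  Z: 3 − 0 = 3
  T: 0 − 3 = -3
Z has the best Copeland score.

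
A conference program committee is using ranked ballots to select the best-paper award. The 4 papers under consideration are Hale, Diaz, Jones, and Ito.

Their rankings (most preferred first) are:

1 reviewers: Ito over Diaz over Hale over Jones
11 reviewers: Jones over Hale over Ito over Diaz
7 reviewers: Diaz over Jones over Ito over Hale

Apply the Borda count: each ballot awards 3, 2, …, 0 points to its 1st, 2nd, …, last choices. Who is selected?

Jones

Borda scores:
  Hale: 1 + 11·2 + 7·0 = 23
  Diaz: 2 + 11·0 + 7·3 = 23
  Jones: 0 + 11·3 + 7·2 = 47
  Ito: 3 + 11·1 + 7·1 = 21
Jones has the highest total.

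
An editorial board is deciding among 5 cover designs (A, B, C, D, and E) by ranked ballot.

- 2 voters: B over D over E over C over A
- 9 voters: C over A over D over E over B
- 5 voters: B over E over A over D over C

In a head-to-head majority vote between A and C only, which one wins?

Ballots ranking A above C: 5.
Ballots ranking C above A: 2+9 = 11.
C wins the head-to-head, 11–5.

C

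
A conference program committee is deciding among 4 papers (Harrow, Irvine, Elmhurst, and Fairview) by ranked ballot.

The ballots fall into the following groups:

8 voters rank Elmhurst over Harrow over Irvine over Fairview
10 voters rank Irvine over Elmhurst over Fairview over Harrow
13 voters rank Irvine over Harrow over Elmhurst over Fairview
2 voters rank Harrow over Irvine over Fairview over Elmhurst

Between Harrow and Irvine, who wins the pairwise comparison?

Irvine

Ballots ranking Harrow above Irvine: 8+2 = 10.
Ballots ranking Irvine above Harrow: 10+13 = 23.
Irvine wins the head-to-head, 23–10.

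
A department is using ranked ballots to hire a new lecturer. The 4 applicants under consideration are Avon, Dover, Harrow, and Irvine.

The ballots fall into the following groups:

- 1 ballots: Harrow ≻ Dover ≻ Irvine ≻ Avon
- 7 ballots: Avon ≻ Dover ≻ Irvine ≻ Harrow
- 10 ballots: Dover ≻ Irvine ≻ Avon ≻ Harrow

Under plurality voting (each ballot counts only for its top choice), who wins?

First-place vote totals:
  Avon: 7
  Dover: 10
  Harrow: 1
  Irvine: 0
Dover has the most first-place votes.

Dover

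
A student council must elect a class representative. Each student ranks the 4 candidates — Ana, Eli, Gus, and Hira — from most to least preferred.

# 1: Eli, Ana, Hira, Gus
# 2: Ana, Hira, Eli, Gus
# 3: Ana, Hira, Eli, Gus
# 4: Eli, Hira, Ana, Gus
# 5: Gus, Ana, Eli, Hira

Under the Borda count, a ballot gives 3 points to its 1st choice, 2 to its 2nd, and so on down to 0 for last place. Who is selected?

Borda scores:
  Ana: 2 + 3 + 3 + 1 + 2 = 11
  Eli: 3 + 1 + 1 + 3 + 1 = 9
  Gus: 0 + 0 + 0 + 0 + 3 = 3
  Hira: 1 + 2 + 2 + 2 + 0 = 7
Ana has the highest total.

Ana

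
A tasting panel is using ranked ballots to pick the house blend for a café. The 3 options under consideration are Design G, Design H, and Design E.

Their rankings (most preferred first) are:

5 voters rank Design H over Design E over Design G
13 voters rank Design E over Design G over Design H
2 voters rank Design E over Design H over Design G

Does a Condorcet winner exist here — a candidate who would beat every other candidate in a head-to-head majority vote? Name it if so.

Design E

Head-to-head results (20 voters total):
Design G vs Design H: Design G wins 13–7.
Design G vs Design E: Design E wins 20–0.
Design H vs Design E: Design E wins 15–5.
Design E beats each rival — Design G (20–0), Design H (15–5) — so Design E is the Condorcet winner.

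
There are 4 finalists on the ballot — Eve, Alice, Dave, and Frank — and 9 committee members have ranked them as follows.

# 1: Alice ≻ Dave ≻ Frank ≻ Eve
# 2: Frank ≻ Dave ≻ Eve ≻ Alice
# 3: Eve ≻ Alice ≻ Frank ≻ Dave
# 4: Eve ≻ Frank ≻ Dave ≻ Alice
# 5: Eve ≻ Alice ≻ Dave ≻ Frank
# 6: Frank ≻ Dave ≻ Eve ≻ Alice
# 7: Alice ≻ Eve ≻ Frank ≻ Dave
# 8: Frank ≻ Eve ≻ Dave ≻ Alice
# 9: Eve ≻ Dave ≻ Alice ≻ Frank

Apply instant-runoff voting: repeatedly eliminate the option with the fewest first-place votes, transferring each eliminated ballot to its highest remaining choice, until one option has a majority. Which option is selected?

Eve

Round 1: Eve 4, Frank 3, Alice 2, Dave 0. Dave has the fewest and is eliminated.
Round 2: Eve 4, Frank 3, Alice 2. Alice has the fewest and is eliminated.
Round 3: Eve 5, Frank 4. Eve has a majority.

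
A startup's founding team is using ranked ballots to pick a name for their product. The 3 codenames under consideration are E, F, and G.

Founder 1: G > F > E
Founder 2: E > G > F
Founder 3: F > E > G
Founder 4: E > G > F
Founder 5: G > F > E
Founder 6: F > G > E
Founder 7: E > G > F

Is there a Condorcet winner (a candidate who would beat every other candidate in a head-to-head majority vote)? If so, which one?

Head-to-head results (7 voters total):
E vs F: F wins 4–3.
E vs G: E wins 4–3.
F vs G: G wins 5–2.
No candidate beats all others: E beats G beats F beats E, a majority cycle.

None — there is no Condorcet winner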